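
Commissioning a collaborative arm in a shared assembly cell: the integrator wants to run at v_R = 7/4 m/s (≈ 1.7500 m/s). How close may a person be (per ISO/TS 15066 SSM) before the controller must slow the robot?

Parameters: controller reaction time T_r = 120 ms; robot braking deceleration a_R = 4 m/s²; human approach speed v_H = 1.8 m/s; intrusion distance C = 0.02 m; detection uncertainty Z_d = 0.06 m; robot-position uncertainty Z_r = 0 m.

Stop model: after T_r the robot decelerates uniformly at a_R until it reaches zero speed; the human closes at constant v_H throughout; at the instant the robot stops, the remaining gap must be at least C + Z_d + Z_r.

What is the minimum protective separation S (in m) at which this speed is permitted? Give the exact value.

S_min = 26821/16000 m = 1.6763 m

stop time T_s = (7/4)/4 = 0.4375 s
reaction-phase robot travel = 1.7500·0.1200 = 0.2100 m
robot under decel: 1.7500²/(2·4.0000) = 0.3828 m
human closes 1.8000·0.5575 = 1.0035 m
C+Z_d+Z_r = 0.0200+0.0600+0.0000 = 0.0800 m
S_min ≈ 0.2100+0.3828+1.0035+0.0800  ⇒  S_min = 26821/16000 m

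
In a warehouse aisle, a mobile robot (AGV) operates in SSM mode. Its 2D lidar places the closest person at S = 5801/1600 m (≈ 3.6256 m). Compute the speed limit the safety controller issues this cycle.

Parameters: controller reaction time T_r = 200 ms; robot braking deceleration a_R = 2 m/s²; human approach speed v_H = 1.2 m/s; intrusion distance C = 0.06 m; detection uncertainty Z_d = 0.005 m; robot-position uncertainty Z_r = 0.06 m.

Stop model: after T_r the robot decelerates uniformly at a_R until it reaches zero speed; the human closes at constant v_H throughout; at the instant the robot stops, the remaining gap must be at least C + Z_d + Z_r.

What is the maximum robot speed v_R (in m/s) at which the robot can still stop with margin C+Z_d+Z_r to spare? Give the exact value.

v_R_max = 47/20 m/s = 2.3500 m/s

at the boundary: (1/4)·v² + (4/5)·v + (-5217/1600) = 0
  disc = (4/5)² − 4·(1/4)·(-5217/1600) = 6241/1600 ; √disc = 79/40
  v_R = (−(4/5) + 79/40) / (2·(1/4)) = 47/20 m/s
check:
T_s = v_R/a_R = (47/20)/2 = 1.1750 s
robot in T_r: 2.3500·0.2000 = 0.4700 m
robot covers 2.3500·1.1750 − ½·2.0000·1.1750² = 1.3806 m while stopping
human closes 1.2000·1.3750 = 1.6500 m
margins: 0.0600+0.0050+0.0600 = 0.1250 m
sum ≈ 0.4700+1.3806+1.6500+0.1250 ≈ 3.6256 m = S ✓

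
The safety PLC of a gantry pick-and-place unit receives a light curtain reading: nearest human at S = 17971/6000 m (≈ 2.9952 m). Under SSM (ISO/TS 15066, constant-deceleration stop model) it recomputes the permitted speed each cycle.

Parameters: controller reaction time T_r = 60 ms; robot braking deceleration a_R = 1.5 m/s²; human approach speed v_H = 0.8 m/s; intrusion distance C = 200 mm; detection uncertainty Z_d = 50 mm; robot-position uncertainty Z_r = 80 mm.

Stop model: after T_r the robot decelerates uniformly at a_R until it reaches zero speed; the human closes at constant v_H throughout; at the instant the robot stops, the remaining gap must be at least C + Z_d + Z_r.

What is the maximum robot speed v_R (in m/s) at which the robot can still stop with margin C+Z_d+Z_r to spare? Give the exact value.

v_R_max = 41/20 m/s = 2.0500 m/s

collect terms ⇒ (1/3)·v_R² + (89/150)·v_R + (-15703/6000) = 0
  disc = (89/150)² − 4·(1/3)·(-15703/6000) = 2401/625 ; √disc = 49/25
  v_R = (−(89/150) + 49/25) / (2·(1/3)) = 41/20 m/s
check:
T_s = v_R/a_R = (41/20)/(3/2) = 1.3667 s
reaction-phase robot travel = 2.0500·0.0600 = 0.1230 m
braking distance = 2.0500²/(2·1.5000) = 1.4008 m
person approaches 0.8000·(0.0600+1.3667) = 1.1413 m
residual clearance needed = 0.2000+0.0500+0.0800 = 0.3300 m
sum ≈ 0.1230+1.4008+1.1413+0.3300 ≈ 2.9952 m = S ✓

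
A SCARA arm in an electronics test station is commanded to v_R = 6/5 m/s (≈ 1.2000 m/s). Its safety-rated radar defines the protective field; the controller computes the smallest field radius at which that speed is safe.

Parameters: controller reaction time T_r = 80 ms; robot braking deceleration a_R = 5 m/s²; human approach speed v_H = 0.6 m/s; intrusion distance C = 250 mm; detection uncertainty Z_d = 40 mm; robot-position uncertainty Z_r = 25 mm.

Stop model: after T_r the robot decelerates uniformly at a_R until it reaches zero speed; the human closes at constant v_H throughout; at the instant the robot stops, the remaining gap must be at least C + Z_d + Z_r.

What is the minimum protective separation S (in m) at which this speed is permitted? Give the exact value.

stop time T_s = (6/5)/5 = 0.2400 s
robot covers v_R·T_r = 1.2000·0.0800 = 0.0960 m before braking
robot under decel: 1.2000²/(2·5.0000) = 0.1440 m
human over T_r+T_s: 0.6000·(0.0800+0.2400) = 0.1920 m
residual clearance needed = 0.2500+0.0400+0.0250 = 0.3150 m
S_min ≈ 0.0960+0.1440+0.1920+0.3150  ⇒  S_min = 747/1000 m

S_min = 747/1000 m = 0.7470 m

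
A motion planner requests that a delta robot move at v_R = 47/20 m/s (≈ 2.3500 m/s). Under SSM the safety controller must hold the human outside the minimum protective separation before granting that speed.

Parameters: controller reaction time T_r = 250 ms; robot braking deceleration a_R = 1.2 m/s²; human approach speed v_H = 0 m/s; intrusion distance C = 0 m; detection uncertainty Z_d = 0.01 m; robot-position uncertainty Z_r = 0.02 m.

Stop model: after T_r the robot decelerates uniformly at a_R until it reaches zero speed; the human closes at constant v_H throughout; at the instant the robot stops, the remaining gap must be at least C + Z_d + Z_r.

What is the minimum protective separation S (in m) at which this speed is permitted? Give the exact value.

S_min = 14009/4800 m = 2.9185 m

T_s = v_R/a_R = (47/20)/(6/5) = 1.9583 s
robot covers v_R·T_r = 2.3500·0.2500 = 0.5875 m before braking
braking distance = 2.3500²/(2·1.2000) = 2.3010 m
human over T_r+T_s: 0.0000·(0.2500+1.9583) = 0.0000 m
margins: 0.0000+0.0100+0.0200 = 0.0300 m
S_min ≈ 0.5875+2.3010+0.0000+0.0300  ⇒  S_min = 14009/4800 m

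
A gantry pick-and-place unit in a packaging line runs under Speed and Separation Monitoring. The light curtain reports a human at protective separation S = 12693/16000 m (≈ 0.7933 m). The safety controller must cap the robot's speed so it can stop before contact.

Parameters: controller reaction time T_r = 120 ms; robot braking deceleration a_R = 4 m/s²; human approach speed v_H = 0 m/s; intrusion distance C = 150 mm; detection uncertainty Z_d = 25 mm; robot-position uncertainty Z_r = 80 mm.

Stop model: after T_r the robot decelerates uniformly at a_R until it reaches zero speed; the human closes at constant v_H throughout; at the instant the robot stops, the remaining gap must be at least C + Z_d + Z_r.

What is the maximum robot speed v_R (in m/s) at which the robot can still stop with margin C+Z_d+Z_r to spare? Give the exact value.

v_R_max = 33/20 m/s = 1.6500 m/s

at the boundary: (1/8)·v² + (3/25)·v + (-8613/16000) = 0
  disc = (3/25)² − 4·(1/8)·(-8613/16000) = 45369/160000 ; √disc = 213/400
  v_R = (−(3/25) + 213/400) / (2·(1/8)) = 33/20 m/s
check:
T_s = v_R/a_R = (33/20)/4 = 0.4125 s
reaction-phase robot travel = 1.6500·0.1200 = 0.1980 m
robot covers 1.6500·0.4125 − ½·4.0000·0.4125² = 0.3403 m while stopping
person approaches 0.0000·(0.1200+0.4125) = 0.0000 m
C+Z_d+Z_r = 0.1500+0.0250+0.0800 = 0.2550 m
sum ≈ 0.1980+0.3403+0.0000+0.2550 ≈ 0.7933 m = S ✓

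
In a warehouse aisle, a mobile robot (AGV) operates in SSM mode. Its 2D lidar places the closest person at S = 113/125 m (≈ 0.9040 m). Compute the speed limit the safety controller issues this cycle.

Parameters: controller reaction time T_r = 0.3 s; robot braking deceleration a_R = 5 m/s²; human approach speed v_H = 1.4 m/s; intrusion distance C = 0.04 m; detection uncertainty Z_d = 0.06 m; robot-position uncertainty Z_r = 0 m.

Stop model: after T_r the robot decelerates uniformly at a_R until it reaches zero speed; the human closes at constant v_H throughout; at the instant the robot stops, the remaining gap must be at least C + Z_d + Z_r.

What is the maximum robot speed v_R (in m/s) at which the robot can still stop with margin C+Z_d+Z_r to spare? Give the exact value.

v_R_max = 3/5 m/s = 0.6000 m/s

quadratic (1/10)·v² + (29/50)·v + (-48/125) = 0
  disc = (29/50)² − 4·(1/10)·(-48/125) = 49/100 ; √disc = 7/10
  v_R = (−(29/50) + 7/10) / (2·(1/10)) = 3/5 m/s
check:
braking lasts T_s = (3/5)/5 = 0.1200 s
robot in T_r: 0.6000·0.3000 = 0.1800 m
braking distance = 0.6000²/(2·5.0000) = 0.0360 m
person approaches 1.4000·(0.3000+0.1200) = 0.5880 m
residual clearance needed = 0.0400+0.0600+0.0000 = 0.1000 m
sum ≈ 0.1800+0.0360+0.5880+0.1000 ≈ 0.9040 m = S ✓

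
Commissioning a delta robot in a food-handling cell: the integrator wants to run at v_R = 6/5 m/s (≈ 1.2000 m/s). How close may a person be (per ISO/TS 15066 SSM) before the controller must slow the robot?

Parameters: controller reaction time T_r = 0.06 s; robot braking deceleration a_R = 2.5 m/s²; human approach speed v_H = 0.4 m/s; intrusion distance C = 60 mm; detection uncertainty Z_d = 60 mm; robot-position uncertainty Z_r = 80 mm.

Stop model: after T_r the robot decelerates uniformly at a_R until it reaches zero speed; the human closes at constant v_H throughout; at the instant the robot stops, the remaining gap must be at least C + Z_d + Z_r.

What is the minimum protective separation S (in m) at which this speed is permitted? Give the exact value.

braking lasts T_s = (6/5)/(5/2) = 0.4800 s
robot covers v_R·T_r = 1.2000·0.0600 = 0.0720 m before braking
braking distance = 1.2000²/(2·2.5000) = 0.2880 m
human over T_r+T_s: 0.4000·(0.0600+0.4800) = 0.2160 m
C+Z_d+Z_r = 0.0600+0.0600+0.0800 = 0.2000 m
S_min ≈ 0.0720+0.2880+0.2160+0.2000  ⇒  S_min = 97/125 m

S_min = 97/125 m = 0.7760 m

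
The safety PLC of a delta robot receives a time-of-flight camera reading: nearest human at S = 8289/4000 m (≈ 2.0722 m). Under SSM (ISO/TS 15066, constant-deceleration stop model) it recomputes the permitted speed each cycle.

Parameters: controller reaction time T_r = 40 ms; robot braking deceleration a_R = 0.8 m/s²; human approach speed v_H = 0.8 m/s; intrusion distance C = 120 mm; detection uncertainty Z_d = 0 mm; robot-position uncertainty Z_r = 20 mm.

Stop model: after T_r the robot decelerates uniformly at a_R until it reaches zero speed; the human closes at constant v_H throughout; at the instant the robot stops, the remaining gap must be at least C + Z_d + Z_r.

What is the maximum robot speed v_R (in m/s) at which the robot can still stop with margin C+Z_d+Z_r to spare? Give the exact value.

v_R_max = 11/10 m/s = 1.1000 m/s

at the boundary: (5/8)·v² + (26/25)·v + (-7601/4000) = 0
  disc = (26/25)² − 4·(5/8)·(-7601/4000) = 233289/40000 ; √disc = 483/200
  v_R = (−(26/25) + 483/200) / (2·(5/8)) = 11/10 m/s
check:
T_s = v_R/a_R = (11/10)/(4/5) = 1.3750 s
reaction-phase robot travel = 1.1000·0.0400 = 0.0440 m
robot under decel: 1.1000²/(2·0.8000) = 0.7562 m
human over T_r+T_s: 0.8000·(0.0400+1.3750) = 1.1320 m
C+Z_d+Z_r = 0.1200+0.0000+0.0200 = 0.1400 m
sum ≈ 0.0440+0.7562+1.1320+0.1400 ≈ 2.0722 m = S ✓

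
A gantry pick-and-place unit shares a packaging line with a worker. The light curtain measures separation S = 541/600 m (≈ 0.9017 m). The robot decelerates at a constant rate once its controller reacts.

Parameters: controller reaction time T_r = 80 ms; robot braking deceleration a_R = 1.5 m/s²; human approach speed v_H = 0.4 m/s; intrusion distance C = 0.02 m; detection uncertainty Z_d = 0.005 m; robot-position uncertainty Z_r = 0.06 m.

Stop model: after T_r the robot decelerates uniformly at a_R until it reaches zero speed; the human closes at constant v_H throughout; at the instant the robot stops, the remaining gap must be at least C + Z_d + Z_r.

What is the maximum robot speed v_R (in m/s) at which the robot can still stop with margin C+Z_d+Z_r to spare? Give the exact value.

v_R_max = 11/10 m/s = 1.1000 m/s

collect terms ⇒ (1/3)·v_R² + (26/75)·v_R + (-1177/1500) = 0
  disc = (26/75)² − 4·(1/3)·(-1177/1500) = 729/625 ; √disc = 27/25
  v_R = (−(26/75) + 27/25) / (2·(1/3)) = 11/10 m/s
check:
braking lasts T_s = (11/10)/(3/2) = 0.7333 s
robot covers v_R·T_r = 1.1000·0.0800 = 0.0880 m before braking
robot covers 1.1000·0.7333 − ½·1.5000·0.7333² = 0.4033 m while stopping
human over T_r+T_s: 0.4000·(0.0800+0.7333) = 0.3253 m
C+Z_d+Z_r = 0.0200+0.0050+0.0600 = 0.0850 m
sum ≈ 0.0880+0.4033+0.3253+0.0850 ≈ 0.9017 m = S ✓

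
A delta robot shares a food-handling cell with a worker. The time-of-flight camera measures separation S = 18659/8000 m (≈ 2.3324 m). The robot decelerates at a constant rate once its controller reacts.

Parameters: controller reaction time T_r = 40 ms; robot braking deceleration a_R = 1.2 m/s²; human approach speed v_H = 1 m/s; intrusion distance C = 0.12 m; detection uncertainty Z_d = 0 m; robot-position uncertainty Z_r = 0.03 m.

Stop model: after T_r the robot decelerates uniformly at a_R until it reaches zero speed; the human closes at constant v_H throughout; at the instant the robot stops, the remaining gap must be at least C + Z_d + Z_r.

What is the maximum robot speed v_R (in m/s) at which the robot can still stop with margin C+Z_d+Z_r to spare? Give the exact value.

v_R_max = 29/20 m/s = 1.4500 m/s

quadratic (5/12)·v² + (131/150)·v + (-17139/8000) = 0
  disc = (131/150)² − 4·(5/12)·(-17139/8000) = 1560001/360000 ; √disc = 1249/600
  v_R = (−(131/150) + 1249/600) / (2·(5/12)) = 29/20 m/s
check:
T_s = v_R/a_R = (29/20)/(6/5) = 1.2083 s
reaction-phase robot travel = 1.4500·0.0400 = 0.0580 m
robot under decel: 1.4500²/(2·1.2000) = 0.8760 m
human closes 1.0000·1.2483 = 1.2483 m
margins: 0.1200+0.0000+0.0300 = 0.1500 m
sum ≈ 0.0580+0.8760+1.2483+0.1500 ≈ 2.3324 m = S ✓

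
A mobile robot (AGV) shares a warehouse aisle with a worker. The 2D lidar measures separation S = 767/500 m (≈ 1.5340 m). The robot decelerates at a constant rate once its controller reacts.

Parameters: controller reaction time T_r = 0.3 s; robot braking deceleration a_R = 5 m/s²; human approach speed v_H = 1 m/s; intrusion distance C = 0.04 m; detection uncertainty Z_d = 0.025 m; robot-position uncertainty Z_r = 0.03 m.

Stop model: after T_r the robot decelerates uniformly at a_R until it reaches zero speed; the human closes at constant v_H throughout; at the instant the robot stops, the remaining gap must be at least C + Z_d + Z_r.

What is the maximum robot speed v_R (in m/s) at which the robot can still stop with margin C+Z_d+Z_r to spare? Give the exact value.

v_R_max = 17/10 m/s = 1.7000 m/s

collect terms ⇒ (1/10)·v_R² + (1/2)·v_R + (-1139/1000) = 0
  disc = (1/2)² − 4·(1/10)·(-1139/1000) = 441/625 ; √disc = 21/25
  v_R = (−(1/2) + 21/25) / (2·(1/10)) = 17/10 m/s
check:
T_s = v_R/a_R = (17/10)/5 = 0.3400 s
robot covers v_R·T_r = 1.7000·0.3000 = 0.5100 m before braking
robot under decel: 1.7000²/(2·5.0000) = 0.2890 m
human closes 1.0000·0.6400 = 0.6400 m
residual clearance needed = 0.0400+0.0250+0.0300 = 0.0950 m
sum ≈ 0.5100+0.2890+0.6400+0.0950 ≈ 1.5340 m = S ✓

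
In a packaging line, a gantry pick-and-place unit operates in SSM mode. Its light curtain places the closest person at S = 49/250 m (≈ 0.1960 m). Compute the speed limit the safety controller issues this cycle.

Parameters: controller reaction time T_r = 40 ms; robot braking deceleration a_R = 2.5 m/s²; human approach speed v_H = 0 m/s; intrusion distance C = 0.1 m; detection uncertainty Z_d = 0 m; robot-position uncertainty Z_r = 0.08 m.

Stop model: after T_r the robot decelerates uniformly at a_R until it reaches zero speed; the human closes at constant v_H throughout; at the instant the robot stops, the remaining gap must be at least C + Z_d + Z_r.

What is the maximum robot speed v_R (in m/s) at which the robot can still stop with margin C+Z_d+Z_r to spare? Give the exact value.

v_R_max = 1/5 m/s = 0.2000 m/s

collect terms ⇒ (1/5)·v_R² + (1/25)·v_R + (-2/125) = 0
  disc = (1/25)² − 4·(1/5)·(-2/125) = 9/625 ; √disc = 3/25
  v_R = (−(1/25) + 3/25) / (2·(1/5)) = 1/5 m/s
check:
braking lasts T_s = (1/5)/(5/2) = 0.0800 s
robot covers v_R·T_r = 0.2000·0.0400 = 0.0080 m before braking
robot covers 0.2000·0.0800 − ½·2.5000·0.0800² = 0.0080 m while stopping
human over T_r+T_s: 0.0000·(0.0400+0.0800) = 0.0000 m
margins: 0.1000+0.0000+0.0800 = 0.1800 m
sum ≈ 0.0080+0.0080+0.0000+0.1800 ≈ 0.1960 m = S ✓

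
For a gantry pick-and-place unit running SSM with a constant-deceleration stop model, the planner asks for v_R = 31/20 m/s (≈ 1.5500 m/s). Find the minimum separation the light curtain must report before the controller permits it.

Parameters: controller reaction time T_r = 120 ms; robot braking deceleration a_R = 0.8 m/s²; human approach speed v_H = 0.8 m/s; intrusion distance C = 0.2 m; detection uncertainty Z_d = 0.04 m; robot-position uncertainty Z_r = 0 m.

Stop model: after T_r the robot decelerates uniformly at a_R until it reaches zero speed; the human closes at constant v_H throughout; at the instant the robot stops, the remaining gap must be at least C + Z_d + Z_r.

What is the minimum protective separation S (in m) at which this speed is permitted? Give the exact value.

T_s = v_R/a_R = (31/20)/(4/5) = 1.9375 s
reaction-phase robot travel = 1.5500·0.1200 = 0.1860 m
robot under decel: 1.5500²/(2·0.8000) = 1.5016 m
human over T_r+T_s: 0.8000·(0.1200+1.9375) = 1.6460 m
C+Z_d+Z_r = 0.2000+0.0400+0.0000 = 0.2400 m
S_min ≈ 0.1860+1.5016+1.6460+0.2400  ⇒  S_min = 57177/16000 m

S_min = 57177/16000 m = 3.5736 m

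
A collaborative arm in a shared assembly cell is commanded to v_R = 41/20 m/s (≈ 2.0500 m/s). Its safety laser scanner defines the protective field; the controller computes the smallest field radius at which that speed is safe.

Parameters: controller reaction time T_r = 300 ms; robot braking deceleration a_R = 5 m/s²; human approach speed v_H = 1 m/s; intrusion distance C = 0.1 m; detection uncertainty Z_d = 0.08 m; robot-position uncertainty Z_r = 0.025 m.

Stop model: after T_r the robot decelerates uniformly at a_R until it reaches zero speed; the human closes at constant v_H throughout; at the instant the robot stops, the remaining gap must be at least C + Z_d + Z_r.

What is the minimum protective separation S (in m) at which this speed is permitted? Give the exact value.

S_min = 7801/4000 m = 1.9503 m

stop time T_s = (41/20)/5 = 0.4100 s
reaction-phase robot travel = 2.0500·0.3000 = 0.6150 m
braking distance = 2.0500²/(2·5.0000) = 0.4203 m
human closes 1.0000·0.7100 = 0.7100 m
residual clearance needed = 0.1000+0.0800+0.0250 = 0.2050 m
S_min ≈ 0.6150+0.4203+0.7100+0.2050  ⇒  S_min = 7801/4000 m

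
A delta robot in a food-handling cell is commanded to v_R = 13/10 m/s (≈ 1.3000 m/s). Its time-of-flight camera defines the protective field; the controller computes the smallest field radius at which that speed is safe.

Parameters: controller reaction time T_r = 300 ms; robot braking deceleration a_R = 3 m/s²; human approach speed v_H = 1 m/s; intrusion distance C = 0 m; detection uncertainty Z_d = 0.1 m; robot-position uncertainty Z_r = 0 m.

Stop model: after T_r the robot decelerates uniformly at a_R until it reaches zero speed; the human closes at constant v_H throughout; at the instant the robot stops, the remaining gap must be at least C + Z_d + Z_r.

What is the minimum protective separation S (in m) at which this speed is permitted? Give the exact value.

braking lasts T_s = (13/10)/3 = 0.4333 s
robot in T_r: 1.3000·0.3000 = 0.3900 m
braking distance = 1.3000²/(2·3.0000) = 0.2817 m
human closes 1.0000·0.7333 = 0.7333 m
C+Z_d+Z_r = 0.0000+0.1000+0.0000 = 0.1000 m
S_min ≈ 0.3900+0.2817+0.7333+0.1000  ⇒  S_min = 301/200 m

S_min = 301/200 m = 1.5050 m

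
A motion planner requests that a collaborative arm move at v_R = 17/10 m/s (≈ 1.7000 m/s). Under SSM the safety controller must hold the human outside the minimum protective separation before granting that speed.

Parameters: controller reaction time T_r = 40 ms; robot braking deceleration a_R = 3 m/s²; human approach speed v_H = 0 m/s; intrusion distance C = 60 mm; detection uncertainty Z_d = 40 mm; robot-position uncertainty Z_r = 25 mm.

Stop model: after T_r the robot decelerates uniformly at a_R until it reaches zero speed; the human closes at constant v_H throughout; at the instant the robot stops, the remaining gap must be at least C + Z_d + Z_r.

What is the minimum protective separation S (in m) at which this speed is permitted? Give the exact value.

stop time T_s = (17/10)/3 = 0.5667 s
robot in T_r: 1.7000·0.0400 = 0.0680 m
robot under decel: 1.7000²/(2·3.0000) = 0.4817 m
human over T_r+T_s: 0.0000·(0.0400+0.5667) = 0.0000 m
C+Z_d+Z_r = 0.0600+0.0400+0.0250 = 0.1250 m
S_min ≈ 0.0680+0.4817+0.0000+0.1250  ⇒  S_min = 253/375 m

S_min = 253/375 m = 0.6747 m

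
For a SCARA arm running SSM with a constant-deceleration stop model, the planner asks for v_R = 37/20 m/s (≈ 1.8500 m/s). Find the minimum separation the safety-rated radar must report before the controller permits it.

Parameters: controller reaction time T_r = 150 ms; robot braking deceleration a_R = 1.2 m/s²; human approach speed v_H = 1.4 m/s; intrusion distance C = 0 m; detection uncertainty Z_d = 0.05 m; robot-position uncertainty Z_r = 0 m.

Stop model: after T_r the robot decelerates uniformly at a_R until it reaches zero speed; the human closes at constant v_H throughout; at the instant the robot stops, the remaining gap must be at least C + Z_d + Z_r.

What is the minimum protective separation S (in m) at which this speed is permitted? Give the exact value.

S_min = 1319/320 m = 4.1219 m

T_s = v_R/a_R = (37/20)/(6/5) = 1.5417 s
robot covers v_R·T_r = 1.8500·0.1500 = 0.2775 m before braking
robot covers 1.8500·1.5417 − ½·1.2000·1.5417² = 1.4260 m while stopping
human closes 1.4000·1.6917 = 2.3683 m
residual clearance needed = 0.0000+0.0500+0.0000 = 0.0500 m
S_min ≈ 0.2775+1.4260+2.3683+0.0500  ⇒  S_min = 1319/320 m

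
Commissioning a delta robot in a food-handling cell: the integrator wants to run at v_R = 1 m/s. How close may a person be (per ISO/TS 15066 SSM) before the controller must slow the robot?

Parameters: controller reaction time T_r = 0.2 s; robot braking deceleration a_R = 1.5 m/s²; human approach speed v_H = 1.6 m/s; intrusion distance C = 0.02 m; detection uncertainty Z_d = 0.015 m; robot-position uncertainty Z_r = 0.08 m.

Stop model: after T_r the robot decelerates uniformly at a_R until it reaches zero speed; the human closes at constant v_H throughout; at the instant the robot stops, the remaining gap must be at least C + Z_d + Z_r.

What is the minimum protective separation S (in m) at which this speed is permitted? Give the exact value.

T_s = v_R/a_R = 1/(3/2) = 0.6667 s
reaction-phase robot travel = 1.0000·0.2000 = 0.2000 m
robot covers 1.0000·0.6667 − ½·1.5000·0.6667² = 0.3333 m while stopping
human over T_r+T_s: 1.6000·(0.2000+0.6667) = 1.3867 m
margins: 0.0200+0.0150+0.0800 = 0.1150 m
S_min ≈ 0.2000+0.3333+1.3867+0.1150  ⇒  S_min = 407/200 m

S_min = 407/200 m = 2.0350 m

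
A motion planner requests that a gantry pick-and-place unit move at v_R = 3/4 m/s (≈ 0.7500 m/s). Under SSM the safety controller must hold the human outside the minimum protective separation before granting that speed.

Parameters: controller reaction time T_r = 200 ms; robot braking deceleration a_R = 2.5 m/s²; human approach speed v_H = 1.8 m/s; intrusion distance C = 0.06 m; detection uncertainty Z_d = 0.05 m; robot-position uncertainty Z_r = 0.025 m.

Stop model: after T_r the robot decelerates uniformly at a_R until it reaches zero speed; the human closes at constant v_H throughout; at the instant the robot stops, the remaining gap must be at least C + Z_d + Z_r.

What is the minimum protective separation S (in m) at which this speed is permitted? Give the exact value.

stop time T_s = (3/4)/(5/2) = 0.3000 s
reaction-phase robot travel = 0.7500·0.2000 = 0.1500 m
robot under decel: 0.7500²/(2·2.5000) = 0.1125 m
human closes 1.8000·0.5000 = 0.9000 m
C+Z_d+Z_r = 0.0600+0.0500+0.0250 = 0.1350 m
S_min ≈ 0.1500+0.1125+0.9000+0.1350  ⇒  S_min = 519/400 m

S_min = 519/400 m = 1.2975 m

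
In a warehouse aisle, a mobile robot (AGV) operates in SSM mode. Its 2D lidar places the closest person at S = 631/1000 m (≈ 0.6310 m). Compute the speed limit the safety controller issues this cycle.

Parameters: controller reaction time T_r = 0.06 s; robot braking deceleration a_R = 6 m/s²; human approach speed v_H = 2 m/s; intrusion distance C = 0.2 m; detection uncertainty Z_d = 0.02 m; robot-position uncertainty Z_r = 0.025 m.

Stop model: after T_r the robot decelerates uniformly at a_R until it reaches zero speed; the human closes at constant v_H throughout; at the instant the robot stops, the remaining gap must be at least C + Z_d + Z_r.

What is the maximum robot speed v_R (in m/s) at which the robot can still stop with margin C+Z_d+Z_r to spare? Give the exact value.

quadratic (1/12)·v² + (59/150)·v + (-133/500) = 0
  disc = (59/150)² − 4·(1/12)·(-133/500) = 1369/5625 ; √disc = 37/75
  v_R = (−(59/150) + 37/75) / (2·(1/12)) = 3/5 m/s
check:
stop time T_s = (3/5)/6 = 0.1000 s
reaction-phase robot travel = 0.6000·0.0600 = 0.0360 m
robot covers 0.6000·0.1000 − ½·6.0000·0.1000² = 0.0300 m while stopping
human closes 2.0000·0.1600 = 0.3200 m
residual clearance needed = 0.2000+0.0200+0.0250 = 0.2450 m
sum ≈ 0.0360+0.0300+0.3200+0.2450 ≈ 0.6310 m = S ✓

v_R_max = 3/5 m/s = 0.6000 m/s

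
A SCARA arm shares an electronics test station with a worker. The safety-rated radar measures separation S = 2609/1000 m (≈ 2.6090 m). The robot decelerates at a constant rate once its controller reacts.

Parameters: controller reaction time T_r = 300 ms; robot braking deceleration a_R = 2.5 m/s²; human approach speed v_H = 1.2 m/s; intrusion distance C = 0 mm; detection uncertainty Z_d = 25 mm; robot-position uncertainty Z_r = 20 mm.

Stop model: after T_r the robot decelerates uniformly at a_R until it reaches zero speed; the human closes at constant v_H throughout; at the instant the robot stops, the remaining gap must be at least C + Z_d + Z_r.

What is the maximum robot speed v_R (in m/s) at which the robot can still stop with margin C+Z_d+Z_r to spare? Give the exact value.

quadratic (1/5)·v² + (39/50)·v + (-551/250) = 0
  disc = (39/50)² − 4·(1/5)·(-551/250) = 5929/2500 ; √disc = 77/50
  v_R = (−(39/50) + 77/50) / (2·(1/5)) = 19/10 m/s
check:
braking lasts T_s = (19/10)/(5/2) = 0.7600 s
robot in T_r: 1.9000·0.3000 = 0.5700 m
braking distance = 1.9000²/(2·2.5000) = 0.7220 m
person approaches 1.2000·(0.3000+0.7600) = 1.2720 m
residual clearance needed = 0.0000+0.0250+0.0200 = 0.0450 m
sum ≈ 0.5700+0.7220+1.2720+0.0450 ≈ 2.6090 m = S ✓

v_R_max = 19/10 m/s = 1.9000 m/s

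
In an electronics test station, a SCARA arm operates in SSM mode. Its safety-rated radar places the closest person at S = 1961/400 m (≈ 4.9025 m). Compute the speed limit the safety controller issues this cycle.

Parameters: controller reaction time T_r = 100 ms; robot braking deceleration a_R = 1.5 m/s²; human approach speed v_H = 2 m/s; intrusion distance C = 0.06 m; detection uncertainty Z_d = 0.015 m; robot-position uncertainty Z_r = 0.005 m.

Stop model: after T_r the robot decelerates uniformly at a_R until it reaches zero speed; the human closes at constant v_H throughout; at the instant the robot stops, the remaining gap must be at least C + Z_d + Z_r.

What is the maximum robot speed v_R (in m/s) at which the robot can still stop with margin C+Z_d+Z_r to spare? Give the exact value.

v_R_max = 43/20 m/s = 2.1500 m/s

collect terms ⇒ (1/3)·v_R² + (43/30)·v_R + (-1849/400) = 0
  disc = (43/30)² − 4·(1/3)·(-1849/400) = 1849/225 ; √disc = 43/15
  v_R = (−(43/30) + 43/15) / (2·(1/3)) = 43/20 m/s
check:
stop time T_s = (43/20)/(3/2) = 1.4333 s
robot in T_r: 2.1500·0.1000 = 0.2150 m
braking distance = 2.1500²/(2·1.5000) = 1.5408 m
human over T_r+T_s: 2.0000·(0.1000+1.4333) = 3.0667 m
C+Z_d+Z_r = 0.0600+0.0150+0.0050 = 0.0800 m
sum ≈ 0.2150+1.5408+3.0667+0.0800 ≈ 4.9025 m = S ✓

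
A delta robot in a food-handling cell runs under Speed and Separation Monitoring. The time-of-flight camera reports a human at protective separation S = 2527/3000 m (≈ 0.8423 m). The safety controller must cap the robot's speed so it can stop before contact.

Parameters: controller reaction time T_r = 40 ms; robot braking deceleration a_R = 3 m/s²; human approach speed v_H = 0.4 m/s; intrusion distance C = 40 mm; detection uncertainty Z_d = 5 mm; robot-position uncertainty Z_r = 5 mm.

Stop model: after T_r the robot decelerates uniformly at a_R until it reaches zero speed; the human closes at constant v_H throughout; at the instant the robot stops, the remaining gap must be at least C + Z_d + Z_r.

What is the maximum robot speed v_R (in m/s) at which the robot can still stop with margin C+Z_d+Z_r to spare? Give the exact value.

v_R_max = 17/10 m/s = 1.7000 m/s

collect terms ⇒ (1/6)·v_R² + (13/75)·v_R + (-2329/3000) = 0
  disc = (13/75)² − 4·(1/6)·(-2329/3000) = 1369/2500 ; √disc = 37/50
  v_R = (−(13/75) + 37/50) / (2·(1/6)) = 17/10 m/s
check:
T_s = v_R/a_R = (17/10)/3 = 0.5667 s
robot covers v_R·T_r = 1.7000·0.0400 = 0.0680 m before braking
robot covers 1.7000·0.5667 − ½·3.0000·0.5667² = 0.4817 m while stopping
human closes 0.4000·0.6067 = 0.2427 m
margins: 0.0400+0.0050+0.0050 = 0.0500 m
sum ≈ 0.0680+0.4817+0.2427+0.0500 ≈ 0.8423 m = S ✓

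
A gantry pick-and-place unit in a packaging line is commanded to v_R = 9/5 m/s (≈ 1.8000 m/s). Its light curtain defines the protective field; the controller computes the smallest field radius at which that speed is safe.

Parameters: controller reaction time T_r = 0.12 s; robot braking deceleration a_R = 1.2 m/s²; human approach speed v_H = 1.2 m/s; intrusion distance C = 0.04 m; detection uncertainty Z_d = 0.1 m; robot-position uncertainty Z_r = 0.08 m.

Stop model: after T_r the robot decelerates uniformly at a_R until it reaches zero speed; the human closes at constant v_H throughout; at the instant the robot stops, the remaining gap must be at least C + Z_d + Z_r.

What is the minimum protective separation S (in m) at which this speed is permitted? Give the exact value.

stop time T_s = (9/5)/(6/5) = 1.5000 s
robot covers v_R·T_r = 1.8000·0.1200 = 0.2160 m before braking
robot covers 1.8000·1.5000 − ½·1.2000·1.5000² = 1.3500 m while stopping
human over T_r+T_s: 1.2000·(0.1200+1.5000) = 1.9440 m
residual clearance needed = 0.0400+0.1000+0.0800 = 0.2200 m
S_min ≈ 0.2160+1.3500+1.9440+0.2200  ⇒  S_min = 373/100 m

S_min = 373/100 m = 3.7300 m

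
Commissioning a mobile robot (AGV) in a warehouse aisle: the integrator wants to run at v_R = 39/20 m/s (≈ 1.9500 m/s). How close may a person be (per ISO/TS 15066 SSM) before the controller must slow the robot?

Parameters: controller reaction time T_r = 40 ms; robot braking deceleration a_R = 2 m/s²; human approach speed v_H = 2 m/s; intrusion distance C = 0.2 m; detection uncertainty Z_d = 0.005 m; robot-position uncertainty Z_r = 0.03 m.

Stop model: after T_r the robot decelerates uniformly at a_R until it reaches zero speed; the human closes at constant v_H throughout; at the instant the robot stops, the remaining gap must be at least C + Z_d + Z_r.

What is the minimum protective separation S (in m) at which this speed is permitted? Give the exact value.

S_min = 26349/8000 m = 3.2936 m

T_s = v_R/a_R = (39/20)/2 = 0.9750 s
robot in T_r: 1.9500·0.0400 = 0.0780 m
robot covers 1.9500·0.9750 − ½·2.0000·0.9750² = 0.9506 m while stopping
human closes 2.0000·1.0150 = 2.0300 m
C+Z_d+Z_r = 0.2000+0.0050+0.0300 = 0.2350 m
S_min ≈ 0.0780+0.9506+2.0300+0.2350  ⇒  S_min = 26349/8000 m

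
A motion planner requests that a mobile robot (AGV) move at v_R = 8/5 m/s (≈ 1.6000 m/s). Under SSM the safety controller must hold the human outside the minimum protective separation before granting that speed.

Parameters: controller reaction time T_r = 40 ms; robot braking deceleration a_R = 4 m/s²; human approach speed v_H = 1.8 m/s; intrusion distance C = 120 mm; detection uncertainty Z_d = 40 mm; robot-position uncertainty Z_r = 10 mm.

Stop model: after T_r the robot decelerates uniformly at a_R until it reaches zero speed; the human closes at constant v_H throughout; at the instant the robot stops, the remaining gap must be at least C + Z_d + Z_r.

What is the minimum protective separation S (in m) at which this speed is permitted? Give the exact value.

stop time T_s = (8/5)/4 = 0.4000 s
robot covers v_R·T_r = 1.6000·0.0400 = 0.0640 m before braking
braking distance = 1.6000²/(2·4.0000) = 0.3200 m
human over T_r+T_s: 1.8000·(0.0400+0.4000) = 0.7920 m
residual clearance needed = 0.1200+0.0400+0.0100 = 0.1700 m
S_min ≈ 0.0640+0.3200+0.7920+0.1700  ⇒  S_min = 673/500 m

S_min = 673/500 m = 1.3460 m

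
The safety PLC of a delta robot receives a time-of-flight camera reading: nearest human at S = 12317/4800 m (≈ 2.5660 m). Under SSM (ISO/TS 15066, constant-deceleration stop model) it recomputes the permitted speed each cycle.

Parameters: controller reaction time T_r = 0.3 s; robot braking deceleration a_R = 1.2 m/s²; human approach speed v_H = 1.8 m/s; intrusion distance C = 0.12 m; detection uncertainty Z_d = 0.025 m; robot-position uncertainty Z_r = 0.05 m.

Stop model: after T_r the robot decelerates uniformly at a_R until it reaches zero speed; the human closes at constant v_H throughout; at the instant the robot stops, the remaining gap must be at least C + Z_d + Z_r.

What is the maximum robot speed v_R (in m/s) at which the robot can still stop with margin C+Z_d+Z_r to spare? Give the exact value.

v_R_max = 17/20 m/s = 0.8500 m/s

collect terms ⇒ (5/12)·v_R² + (9/5)·v_R + (-8789/4800) = 0
  disc = (9/5)² − 4·(5/12)·(-8789/4800) = 90601/14400 ; √disc = 301/120
  v_R = (−(9/5) + 301/120) / (2·(5/12)) = 17/20 m/s
check:
T_s = v_R/a_R = (17/20)/(6/5) = 0.7083 s
robot covers v_R·T_r = 0.8500·0.3000 = 0.2550 m before braking
braking distance = 0.8500²/(2·1.2000) = 0.3010 m
human closes 1.8000·1.0083 = 1.8150 m
C+Z_d+Z_r = 0.1200+0.0250+0.0500 = 0.1950 m
sum ≈ 0.2550+0.3010+1.8150+0.1950 ≈ 2.5660 m = S ✓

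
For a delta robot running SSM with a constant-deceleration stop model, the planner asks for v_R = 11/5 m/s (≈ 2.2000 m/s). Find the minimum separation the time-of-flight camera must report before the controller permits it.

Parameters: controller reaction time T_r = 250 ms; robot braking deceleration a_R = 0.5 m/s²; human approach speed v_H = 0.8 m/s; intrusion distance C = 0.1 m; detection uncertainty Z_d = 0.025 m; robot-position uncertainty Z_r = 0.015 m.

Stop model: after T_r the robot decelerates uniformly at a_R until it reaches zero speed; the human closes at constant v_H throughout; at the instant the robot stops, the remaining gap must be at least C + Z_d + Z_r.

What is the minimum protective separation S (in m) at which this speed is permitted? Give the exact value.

braking lasts T_s = (11/5)/(1/2) = 4.4000 s
reaction-phase robot travel = 2.2000·0.2500 = 0.5500 m
braking distance = 2.2000²/(2·0.5000) = 4.8400 m
person approaches 0.8000·(0.2500+4.4000) = 3.7200 m
margins: 0.1000+0.0250+0.0150 = 0.1400 m
S_min ≈ 0.5500+4.8400+3.7200+0.1400  ⇒  S_min = 37/4 m

S_min = 37/4 m = 9.2500 m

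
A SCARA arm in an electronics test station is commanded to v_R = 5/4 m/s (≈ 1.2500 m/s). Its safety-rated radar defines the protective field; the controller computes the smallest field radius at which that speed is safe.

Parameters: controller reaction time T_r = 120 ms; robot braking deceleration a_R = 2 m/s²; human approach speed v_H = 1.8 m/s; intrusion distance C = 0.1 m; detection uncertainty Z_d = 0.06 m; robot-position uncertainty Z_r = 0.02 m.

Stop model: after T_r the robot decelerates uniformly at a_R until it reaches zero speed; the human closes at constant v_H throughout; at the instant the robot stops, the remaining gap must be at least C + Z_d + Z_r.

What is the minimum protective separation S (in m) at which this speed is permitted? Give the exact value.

S_min = 16493/8000 m = 2.0616 m

stop time T_s = (5/4)/2 = 0.6250 s
reaction-phase robot travel = 1.2500·0.1200 = 0.1500 m
robot covers 1.2500·0.6250 − ½·2.0000·0.6250² = 0.3906 m while stopping
human over T_r+T_s: 1.8000·(0.1200+0.6250) = 1.3410 m
margins: 0.1000+0.0600+0.0200 = 0.1800 m
S_min ≈ 0.1500+0.3906+1.3410+0.1800  ⇒  S_min = 16493/8000 m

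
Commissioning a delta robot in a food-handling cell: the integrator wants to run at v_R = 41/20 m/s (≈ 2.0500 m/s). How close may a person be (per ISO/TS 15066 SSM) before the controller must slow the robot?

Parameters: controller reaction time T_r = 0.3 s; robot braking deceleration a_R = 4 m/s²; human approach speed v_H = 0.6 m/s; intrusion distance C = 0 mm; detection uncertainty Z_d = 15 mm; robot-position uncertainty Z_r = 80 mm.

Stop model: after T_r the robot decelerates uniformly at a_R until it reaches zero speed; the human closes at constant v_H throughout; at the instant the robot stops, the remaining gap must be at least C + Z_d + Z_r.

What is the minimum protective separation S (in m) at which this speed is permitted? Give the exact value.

S_min = 5513/3200 m = 1.7228 m

braking lasts T_s = (41/20)/4 = 0.5125 s
robot in T_r: 2.0500·0.3000 = 0.6150 m
robot under decel: 2.0500²/(2·4.0000) = 0.5253 m
person approaches 0.6000·(0.3000+0.5125) = 0.4875 m
margins: 0.0000+0.0150+0.0800 = 0.0950 m
S_min ≈ 0.6150+0.5253+0.4875+0.0950  ⇒  S_min = 5513/3200 m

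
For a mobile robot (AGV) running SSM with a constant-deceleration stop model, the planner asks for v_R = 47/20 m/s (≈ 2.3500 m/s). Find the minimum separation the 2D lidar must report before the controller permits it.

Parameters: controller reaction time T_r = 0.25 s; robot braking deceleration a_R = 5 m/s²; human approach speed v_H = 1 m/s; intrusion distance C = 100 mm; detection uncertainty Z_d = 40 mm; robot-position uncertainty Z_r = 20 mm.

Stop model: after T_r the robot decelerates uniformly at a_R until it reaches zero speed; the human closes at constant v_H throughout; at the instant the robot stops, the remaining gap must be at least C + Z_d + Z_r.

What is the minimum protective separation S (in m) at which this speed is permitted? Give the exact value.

S_min = 8079/4000 m = 2.0198 m

stop time T_s = (47/20)/5 = 0.4700 s
robot in T_r: 2.3500·0.2500 = 0.5875 m
robot covers 2.3500·0.4700 − ½·5.0000·0.4700² = 0.5523 m while stopping
human closes 1.0000·0.7200 = 0.7200 m
residual clearance needed = 0.1000+0.0400+0.0200 = 0.1600 m
S_min ≈ 0.5875+0.5523+0.7200+0.1600  ⇒  S_min = 8079/4000 m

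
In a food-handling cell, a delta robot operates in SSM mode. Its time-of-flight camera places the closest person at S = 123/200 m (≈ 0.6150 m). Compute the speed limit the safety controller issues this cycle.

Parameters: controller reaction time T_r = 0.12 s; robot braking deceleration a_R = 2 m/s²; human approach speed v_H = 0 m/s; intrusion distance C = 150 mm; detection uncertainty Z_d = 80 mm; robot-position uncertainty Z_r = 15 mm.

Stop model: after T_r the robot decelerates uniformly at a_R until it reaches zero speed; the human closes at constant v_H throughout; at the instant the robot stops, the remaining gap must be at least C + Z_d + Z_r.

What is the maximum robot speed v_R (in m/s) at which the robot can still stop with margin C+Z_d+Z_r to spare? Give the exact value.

v_R_max = 1 m/s = 1.0000 m/s

collect terms ⇒ (1/4)·v_R² + (3/25)·v_R + (-37/100) = 0
  disc = (3/25)² − 4·(1/4)·(-37/100) = 961/2500 ; √disc = 31/50
  v_R = (−(3/25) + 31/50) / (2·(1/4)) = 1 m/s
check:
T_s = v_R/a_R = 1/2 = 0.5000 s
robot covers v_R·T_r = 1.0000·0.1200 = 0.1200 m before braking
robot covers 1.0000·0.5000 − ½·2.0000·0.5000² = 0.2500 m while stopping
human closes 0.0000·0.6200 = 0.0000 m
margins: 0.1500+0.0800+0.0150 = 0.2450 m
sum ≈ 0.1200+0.2500+0.0000+0.2450 ≈ 0.6150 m = S ✓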